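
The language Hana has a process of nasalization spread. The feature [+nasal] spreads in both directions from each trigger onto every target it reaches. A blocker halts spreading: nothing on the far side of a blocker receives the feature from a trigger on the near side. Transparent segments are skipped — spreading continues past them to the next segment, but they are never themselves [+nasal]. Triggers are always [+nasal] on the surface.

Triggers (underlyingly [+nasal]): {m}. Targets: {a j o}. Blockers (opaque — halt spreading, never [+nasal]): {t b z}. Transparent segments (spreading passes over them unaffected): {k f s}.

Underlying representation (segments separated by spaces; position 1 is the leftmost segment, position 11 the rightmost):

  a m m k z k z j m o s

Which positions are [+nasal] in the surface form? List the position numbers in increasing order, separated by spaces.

From /m/ at 2 rightward: 3 /m/ is itself a trigger — this domain ends here.
From /m/ at 2 leftward: 1 /a/ → [+nasal]; word edge.
From /m/ at 3 rightward: 4 /k/ transparent; 5 /z/ blocks.
From /m/ at 3 leftward: 2 /m/ is itself a trigger — this domain ends here.
From /m/ at 9 rightward: 10 /o/ → [+nasal]; 11 /s/ transparent; word edge.
From /m/ at 9 leftward: 8 /j/ → [+nasal]; 7 /z/ blocks.

1 2 3 8 9 10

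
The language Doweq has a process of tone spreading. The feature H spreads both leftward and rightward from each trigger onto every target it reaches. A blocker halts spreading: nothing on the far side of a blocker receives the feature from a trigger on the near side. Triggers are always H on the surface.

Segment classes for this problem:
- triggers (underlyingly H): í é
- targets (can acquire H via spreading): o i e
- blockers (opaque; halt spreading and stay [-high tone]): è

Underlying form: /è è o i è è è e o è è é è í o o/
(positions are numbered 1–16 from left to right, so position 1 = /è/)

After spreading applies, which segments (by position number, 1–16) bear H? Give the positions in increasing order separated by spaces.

From /é/ at 12 rightward: 13 /è/ blocks.
From /é/ at 12 leftward: 11 /è/ blocks.
From /í/ at 14 rightward: 15 /o/ → H; 16 /o/ → H; word edge.
From /í/ at 14 leftward: 13 /è/ blocks.
Targets with no active source: positions 3 4 8 9 stay [-high tone].

12 14 15 16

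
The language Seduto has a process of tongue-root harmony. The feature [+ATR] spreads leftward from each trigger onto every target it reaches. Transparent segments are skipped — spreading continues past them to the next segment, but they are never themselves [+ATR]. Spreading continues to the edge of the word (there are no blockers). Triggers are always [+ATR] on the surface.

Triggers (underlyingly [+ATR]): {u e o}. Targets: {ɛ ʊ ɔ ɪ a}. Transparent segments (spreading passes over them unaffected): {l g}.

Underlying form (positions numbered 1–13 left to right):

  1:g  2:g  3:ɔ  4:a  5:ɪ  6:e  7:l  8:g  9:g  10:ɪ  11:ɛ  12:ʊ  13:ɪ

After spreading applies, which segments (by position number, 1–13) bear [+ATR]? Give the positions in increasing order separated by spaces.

From /e/ at 6 leftward: 5 /ɪ/ → [+ATR]; 4 /a/ → [+ATR]; 3 /ɔ/ → [+ATR]; 2 /g/ transparent; 1 /g/ transparent; word edge.
Targets with no active source: positions 10 11 12 13 stay [-ATR].

3 4 5 6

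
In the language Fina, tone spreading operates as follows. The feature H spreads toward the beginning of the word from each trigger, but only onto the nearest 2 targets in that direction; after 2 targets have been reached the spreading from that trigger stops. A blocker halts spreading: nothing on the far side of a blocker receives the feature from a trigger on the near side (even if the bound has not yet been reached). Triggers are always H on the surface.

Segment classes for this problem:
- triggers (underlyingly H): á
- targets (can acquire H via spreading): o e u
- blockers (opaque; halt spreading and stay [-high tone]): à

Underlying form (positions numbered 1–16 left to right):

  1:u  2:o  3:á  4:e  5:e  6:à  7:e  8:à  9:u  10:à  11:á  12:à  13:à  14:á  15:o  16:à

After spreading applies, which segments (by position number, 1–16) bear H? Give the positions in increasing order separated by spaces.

1 2 3 11 14

From /á/ at 3 leftward: 2 /o/ → H; 1 /u/ → H; bound reached.
From /á/ at 11 leftward: 10 /à/ blocks.
From /á/ at 14 leftward: 13 /à/ blocks.
Targets with no active source: positions 4 5 7 9 15 stay [-high tone].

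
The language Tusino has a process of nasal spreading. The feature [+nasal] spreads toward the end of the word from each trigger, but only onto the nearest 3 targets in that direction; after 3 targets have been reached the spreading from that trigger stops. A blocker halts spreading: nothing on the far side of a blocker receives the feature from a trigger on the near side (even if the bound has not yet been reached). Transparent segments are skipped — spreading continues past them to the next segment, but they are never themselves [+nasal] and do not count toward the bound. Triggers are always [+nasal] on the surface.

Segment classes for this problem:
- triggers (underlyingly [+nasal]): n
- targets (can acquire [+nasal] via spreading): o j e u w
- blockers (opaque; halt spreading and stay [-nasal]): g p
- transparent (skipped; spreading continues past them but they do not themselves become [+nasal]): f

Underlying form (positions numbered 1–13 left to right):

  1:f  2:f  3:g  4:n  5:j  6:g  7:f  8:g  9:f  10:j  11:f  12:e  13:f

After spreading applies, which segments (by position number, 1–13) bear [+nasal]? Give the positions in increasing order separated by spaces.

From /n/ at 4 rightward: 5 /j/ → [+nasal]; 6 /g/ blocks.
Targets with no active source: positions 10 12 stay [-nasal].

4 5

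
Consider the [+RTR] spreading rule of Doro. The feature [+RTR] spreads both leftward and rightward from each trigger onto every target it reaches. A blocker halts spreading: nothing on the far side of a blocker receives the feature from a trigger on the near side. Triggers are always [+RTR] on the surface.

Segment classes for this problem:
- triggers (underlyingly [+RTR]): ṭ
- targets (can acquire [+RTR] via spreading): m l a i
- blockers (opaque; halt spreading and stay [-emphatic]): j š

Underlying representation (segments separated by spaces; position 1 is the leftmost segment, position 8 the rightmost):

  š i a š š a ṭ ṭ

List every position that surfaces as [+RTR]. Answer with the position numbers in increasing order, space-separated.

From /ṭ/ at 7 rightward: 8 /ṭ/ is itself a trigger — this domain ends here.
From /ṭ/ at 7 leftward: 6 /a/ → [+RTR]; 5 /š/ blocks.
From /ṭ/ at 8 rightward: word edge.
From /ṭ/ at 8 leftward: 7 /ṭ/ is itself a trigger — this domain ends here.
Targets with no active source: positions 2 3 stay [-emphatic].

6 7 8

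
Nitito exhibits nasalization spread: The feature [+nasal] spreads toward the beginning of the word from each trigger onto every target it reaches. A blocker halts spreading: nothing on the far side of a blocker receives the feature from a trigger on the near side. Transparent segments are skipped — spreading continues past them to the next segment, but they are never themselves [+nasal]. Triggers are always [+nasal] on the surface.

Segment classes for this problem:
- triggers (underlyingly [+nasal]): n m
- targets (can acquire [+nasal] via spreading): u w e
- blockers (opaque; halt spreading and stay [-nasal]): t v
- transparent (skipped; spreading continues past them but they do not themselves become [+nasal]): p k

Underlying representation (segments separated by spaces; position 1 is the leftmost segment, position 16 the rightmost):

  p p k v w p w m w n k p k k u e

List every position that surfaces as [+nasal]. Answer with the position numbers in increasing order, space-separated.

From /m/ at 8 leftward: 7 /w/ → [+nasal]; 6 /p/ transparent; 5 /w/ → [+nasal]; 4 /v/ blocks.
From /n/ at 10 leftward: 9 /w/ → [+nasal]; 8 /m/ is itself a trigger — this domain ends here.
Targets with no active source: positions 15 16 stay [-nasal].

5 7 8 9 10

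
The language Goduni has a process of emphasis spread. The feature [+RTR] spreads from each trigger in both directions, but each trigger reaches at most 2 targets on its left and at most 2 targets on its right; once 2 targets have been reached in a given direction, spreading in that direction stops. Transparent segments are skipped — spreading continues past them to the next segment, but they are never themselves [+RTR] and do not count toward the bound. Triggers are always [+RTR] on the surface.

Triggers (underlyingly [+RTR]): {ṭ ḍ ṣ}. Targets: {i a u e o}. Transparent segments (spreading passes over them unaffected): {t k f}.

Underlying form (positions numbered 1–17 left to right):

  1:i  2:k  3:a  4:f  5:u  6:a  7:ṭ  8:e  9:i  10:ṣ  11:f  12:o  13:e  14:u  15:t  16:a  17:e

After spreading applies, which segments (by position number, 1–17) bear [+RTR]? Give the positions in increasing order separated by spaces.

5 6 7 8 9 10 12 13

From /ṭ/ at 7 rightward: 8 /e/ → [+RTR]; 9 /i/ → [+RTR]; bound reached.
From /ṭ/ at 7 leftward: 6 /a/ → [+RTR]; 5 /u/ → [+RTR]; bound reached.
From /ṣ/ at 10 rightward: 11 /f/ transparent; 12 /o/ → [+RTR]; 13 /e/ → [+RTR]; bound reached.
From /ṣ/ at 10 leftward: 9 /i/ → [+RTR]; 8 /e/ → [+RTR]; bound reached.
Targets with no active source: positions 1 3 14 16 17 stay [-emphatic].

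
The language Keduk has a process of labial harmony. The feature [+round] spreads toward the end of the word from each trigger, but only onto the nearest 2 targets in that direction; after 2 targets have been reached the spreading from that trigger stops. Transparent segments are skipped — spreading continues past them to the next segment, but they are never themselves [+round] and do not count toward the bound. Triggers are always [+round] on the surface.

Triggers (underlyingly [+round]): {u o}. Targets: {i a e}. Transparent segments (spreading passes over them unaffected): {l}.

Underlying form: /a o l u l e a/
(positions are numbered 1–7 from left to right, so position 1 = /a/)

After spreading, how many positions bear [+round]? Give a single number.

4

From /o/ at 2 rightward: 3 /l/ transparent; 4 /u/ is itself a trigger — this domain ends here.
From /u/ at 4 rightward: 5 /l/ transparent; 6 /e/ → [+round]; 7 /a/ → [+round]; bound reached.
Target with no active source: position 1 stays [-round].
[+round] positions on the surface: 2 4 6 7.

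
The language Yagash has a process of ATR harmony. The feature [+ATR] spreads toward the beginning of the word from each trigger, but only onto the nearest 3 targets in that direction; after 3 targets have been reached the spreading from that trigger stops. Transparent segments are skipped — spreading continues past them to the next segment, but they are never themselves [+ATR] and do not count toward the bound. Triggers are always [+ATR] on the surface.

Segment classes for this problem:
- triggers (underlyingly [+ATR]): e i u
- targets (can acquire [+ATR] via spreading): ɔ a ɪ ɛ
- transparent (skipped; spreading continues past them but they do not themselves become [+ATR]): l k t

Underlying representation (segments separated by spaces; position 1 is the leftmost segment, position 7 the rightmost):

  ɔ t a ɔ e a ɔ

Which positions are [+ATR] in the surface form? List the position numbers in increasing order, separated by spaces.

1 3 4 5

From /e/ at 5 leftward: 4 /ɔ/ → [+ATR]; 3 /a/ → [+ATR]; 2 /t/ transparent; 1 /ɔ/ → [+ATR]; bound reached.
Targets with no active source: positions 6 7 stay [-ATR].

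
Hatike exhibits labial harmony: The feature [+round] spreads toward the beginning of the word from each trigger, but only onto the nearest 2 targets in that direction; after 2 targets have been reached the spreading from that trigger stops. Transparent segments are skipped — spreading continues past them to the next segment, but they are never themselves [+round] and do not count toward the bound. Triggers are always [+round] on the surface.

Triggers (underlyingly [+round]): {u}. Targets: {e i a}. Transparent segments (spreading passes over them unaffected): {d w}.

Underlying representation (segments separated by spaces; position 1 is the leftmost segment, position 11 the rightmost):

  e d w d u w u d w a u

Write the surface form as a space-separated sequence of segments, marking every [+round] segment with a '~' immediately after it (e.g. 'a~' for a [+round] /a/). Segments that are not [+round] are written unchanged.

From /u/ at 5 leftward: 4 /d/ transparent; 3 /w/ transparent; 2 /d/ transparent; 1 /e/ → [+round]; word edge.
From /u/ at 7 leftward: 6 /w/ transparent; 5 /u/ is itself a trigger — this domain ends here.
From /u/ at 11 leftward: 10 /a/ → [+round]; 9 /w/ transparent; 8 /d/ transparent; 7 /u/ is itself a trigger — this domain ends here.
[+round] positions on the surface: 1 5 7 10 11.

e~ d w d u~ w u~ d w a~ u~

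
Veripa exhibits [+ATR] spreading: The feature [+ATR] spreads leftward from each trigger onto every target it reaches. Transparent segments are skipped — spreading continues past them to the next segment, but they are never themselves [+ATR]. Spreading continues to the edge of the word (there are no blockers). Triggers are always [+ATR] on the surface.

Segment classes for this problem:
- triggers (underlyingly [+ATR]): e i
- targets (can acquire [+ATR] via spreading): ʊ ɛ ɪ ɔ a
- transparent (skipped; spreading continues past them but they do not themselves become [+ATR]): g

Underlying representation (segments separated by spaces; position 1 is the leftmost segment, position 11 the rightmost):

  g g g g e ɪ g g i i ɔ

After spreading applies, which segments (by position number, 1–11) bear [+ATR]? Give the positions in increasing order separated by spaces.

5 6 9 10

From /e/ at 5 leftward: 4 /g/ transparent; 3 /g/ transparent; 2 /g/ transparent; 1 /g/ transparent; word edge.
From /i/ at 9 leftward: 8 /g/ transparent; 7 /g/ transparent; 6 /ɪ/ → [+ATR]; 5 /e/ is itself a trigger — this domain ends here.
From /i/ at 10 leftward: 9 /i/ is itself a trigger — this domain ends here.
Target with no active source: position 11 stays [-ATR].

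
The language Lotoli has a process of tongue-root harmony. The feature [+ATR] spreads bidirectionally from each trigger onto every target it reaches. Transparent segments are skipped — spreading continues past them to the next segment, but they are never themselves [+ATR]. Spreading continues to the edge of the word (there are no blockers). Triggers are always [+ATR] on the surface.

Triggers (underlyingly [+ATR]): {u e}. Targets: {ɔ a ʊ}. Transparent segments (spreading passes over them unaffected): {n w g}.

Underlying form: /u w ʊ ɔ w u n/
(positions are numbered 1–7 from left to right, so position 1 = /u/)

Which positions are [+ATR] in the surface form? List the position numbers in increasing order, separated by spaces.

1 3 4 6

From /u/ at 1 rightward: 2 /w/ transparent; 3 /ʊ/ → [+ATR]; 4 /ɔ/ → [+ATR]; 5 /w/ transparent; 6 /u/ is itself a trigger — this domain ends here.
From /u/ at 1 leftward: word edge.
From /u/ at 6 rightward: 7 /n/ transparent; word edge.
From /u/ at 6 leftward: 5 /w/ transparent; 4 /ɔ/ → [+ATR]; 3 /ʊ/ → [+ATR]; 2 /w/ transparent; 1 /u/ is itself a trigger — this domain ends here.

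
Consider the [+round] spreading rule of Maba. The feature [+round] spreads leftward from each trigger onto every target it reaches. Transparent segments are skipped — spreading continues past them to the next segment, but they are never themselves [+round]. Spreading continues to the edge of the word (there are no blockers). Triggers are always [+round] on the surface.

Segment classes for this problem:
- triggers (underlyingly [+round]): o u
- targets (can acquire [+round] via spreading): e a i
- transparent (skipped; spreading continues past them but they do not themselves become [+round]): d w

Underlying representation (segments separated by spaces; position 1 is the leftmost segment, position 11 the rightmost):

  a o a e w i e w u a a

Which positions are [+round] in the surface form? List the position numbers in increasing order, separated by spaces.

1 2 3 4 6 7 9

From /o/ at 2 leftward: 1 /a/ → [+round]; word edge.
From /u/ at 9 leftward: 8 /w/ transparent; 7 /e/ → [+round]; 6 /i/ → [+round]; 5 /w/ transparent; 4 /e/ → [+round]; 3 /a/ → [+round]; 2 /o/ is itself a trigger — this domain ends here.
Targets with no active source: positions 10 11 stay [-round].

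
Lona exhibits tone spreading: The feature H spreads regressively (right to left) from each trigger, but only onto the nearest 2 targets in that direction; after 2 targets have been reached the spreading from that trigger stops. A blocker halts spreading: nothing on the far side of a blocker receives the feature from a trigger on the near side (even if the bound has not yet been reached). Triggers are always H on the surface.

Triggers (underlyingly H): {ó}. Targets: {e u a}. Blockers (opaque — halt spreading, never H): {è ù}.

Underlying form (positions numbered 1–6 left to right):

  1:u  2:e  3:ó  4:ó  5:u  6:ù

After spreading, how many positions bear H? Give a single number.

From /ó/ at 3 leftward: 2 /e/ → H; 1 /u/ → H; bound reached.
From /ó/ at 4 leftward: 3 /ó/ is itself a trigger — this domain ends here.
Target with no active source: position 5 stays [-high tone].
H positions on the surface: 1 2 3 4.

4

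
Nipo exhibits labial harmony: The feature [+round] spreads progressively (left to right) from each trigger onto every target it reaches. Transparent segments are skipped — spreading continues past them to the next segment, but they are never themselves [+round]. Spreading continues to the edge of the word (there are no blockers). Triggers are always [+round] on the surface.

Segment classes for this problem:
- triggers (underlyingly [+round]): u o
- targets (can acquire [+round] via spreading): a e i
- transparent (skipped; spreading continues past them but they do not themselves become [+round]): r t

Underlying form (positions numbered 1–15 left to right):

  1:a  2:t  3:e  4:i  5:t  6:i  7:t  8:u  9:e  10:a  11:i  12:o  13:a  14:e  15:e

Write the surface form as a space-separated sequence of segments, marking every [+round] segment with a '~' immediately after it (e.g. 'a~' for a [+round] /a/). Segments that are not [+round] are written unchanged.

a t e i t i t u~ e~ a~ i~ o~ a~ e~ e~

From /u/ at 8 rightward: 9 /e/ → [+round]; 10 /a/ → [+round]; 11 /i/ → [+round]; 12 /o/ is itself a trigger — this domain ends here.
From /o/ at 12 rightward: 13 /a/ → [+round]; 14 /e/ → [+round]; 15 /e/ → [+round]; word edge.
Targets with no active source: positions 1 3 4 6 stay [-round].
[+round] positions on the surface: 8 9 10 11 12 13 14 15.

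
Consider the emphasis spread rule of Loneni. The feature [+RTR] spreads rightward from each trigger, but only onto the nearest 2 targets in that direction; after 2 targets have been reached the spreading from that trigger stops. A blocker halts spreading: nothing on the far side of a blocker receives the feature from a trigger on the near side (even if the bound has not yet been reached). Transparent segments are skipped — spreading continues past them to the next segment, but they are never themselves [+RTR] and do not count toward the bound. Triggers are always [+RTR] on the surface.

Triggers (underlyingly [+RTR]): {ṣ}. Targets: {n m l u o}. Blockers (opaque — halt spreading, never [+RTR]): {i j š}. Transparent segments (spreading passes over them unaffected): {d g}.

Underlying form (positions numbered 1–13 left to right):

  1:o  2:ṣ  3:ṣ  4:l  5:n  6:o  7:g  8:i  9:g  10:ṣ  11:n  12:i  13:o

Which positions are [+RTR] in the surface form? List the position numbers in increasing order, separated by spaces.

2 3 4 5 10 11

From /ṣ/ at 2 rightward: 3 /ṣ/ is itself a trigger — this domain ends here.
From /ṣ/ at 3 rightward: 4 /l/ → [+RTR]; 5 /n/ → [+RTR]; bound reached.
From /ṣ/ at 10 rightward: 11 /n/ → [+RTR]; 12 /i/ blocks.
Targets with no active source: positions 1 6 13 stay [-emphatic].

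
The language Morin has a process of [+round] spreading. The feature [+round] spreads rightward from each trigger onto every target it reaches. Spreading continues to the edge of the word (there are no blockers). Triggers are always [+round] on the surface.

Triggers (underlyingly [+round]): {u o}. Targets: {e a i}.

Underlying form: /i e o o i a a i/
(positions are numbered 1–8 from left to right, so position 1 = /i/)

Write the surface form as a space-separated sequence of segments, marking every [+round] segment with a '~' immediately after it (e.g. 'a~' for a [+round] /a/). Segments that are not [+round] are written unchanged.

i e o~ o~ i~ a~ a~ i~

From /o/ at 3 rightward: 4 /o/ is itself a trigger — this domain ends here.
From /o/ at 4 rightward: 5 /i/ → [+round]; 6 /a/ → [+round]; 7 /a/ → [+round]; 8 /i/ → [+round]; word edge.
Targets with no active source: positions 1 2 stay [-round].
[+round] positions on the surface: 3 4 5 6 7 8.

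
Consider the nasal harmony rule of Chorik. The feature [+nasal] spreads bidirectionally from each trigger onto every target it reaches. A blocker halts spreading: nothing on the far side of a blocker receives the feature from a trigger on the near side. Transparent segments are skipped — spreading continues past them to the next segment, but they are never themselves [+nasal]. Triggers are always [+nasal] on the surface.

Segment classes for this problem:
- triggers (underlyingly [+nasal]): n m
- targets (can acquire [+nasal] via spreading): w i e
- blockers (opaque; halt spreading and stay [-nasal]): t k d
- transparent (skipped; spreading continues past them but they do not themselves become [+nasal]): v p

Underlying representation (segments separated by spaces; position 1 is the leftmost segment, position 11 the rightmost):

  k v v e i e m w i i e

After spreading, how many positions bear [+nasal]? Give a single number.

8

From /m/ at 7 rightward: 8 /w/ → [+nasal]; 9 /i/ → [+nasal]; 10 /i/ → [+nasal]; 11 /e/ → [+nasal]; word edge.
From /m/ at 7 leftward: 6 /e/ → [+nasal]; 5 /i/ → [+nasal]; 4 /e/ → [+nasal]; 3 /v/ transparent; 2 /v/ transparent; 1 /k/ blocks.
[+nasal] positions on the surface: 4 5 6 7 8 9 10 11.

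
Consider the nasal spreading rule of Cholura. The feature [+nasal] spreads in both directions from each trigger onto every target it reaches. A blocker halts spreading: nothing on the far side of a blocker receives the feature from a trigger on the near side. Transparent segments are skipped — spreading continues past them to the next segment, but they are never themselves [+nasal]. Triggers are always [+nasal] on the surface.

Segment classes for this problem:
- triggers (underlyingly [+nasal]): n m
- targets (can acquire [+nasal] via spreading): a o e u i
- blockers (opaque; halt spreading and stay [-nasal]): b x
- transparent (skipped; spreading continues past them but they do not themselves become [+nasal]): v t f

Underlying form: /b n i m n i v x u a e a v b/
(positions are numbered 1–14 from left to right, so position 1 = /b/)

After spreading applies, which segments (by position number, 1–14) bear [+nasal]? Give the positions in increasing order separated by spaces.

From /n/ at 2 rightward: 3 /i/ → [+nasal]; 4 /m/ is itself a trigger — this domain ends here.
From /n/ at 2 leftward: 1 /b/ blocks.
From /m/ at 4 rightward: 5 /n/ is itself a trigger — this domain ends here.
From /m/ at 4 leftward: 3 /i/ → [+nasal]; 2 /n/ is itself a trigger — this domain ends here.
From /n/ at 5 rightward: 6 /i/ → [+nasal]; 7 /v/ transparent; 8 /x/ blocks.
From /n/ at 5 leftward: 4 /m/ is itself a trigger — this domain ends here.
Targets with no active source: positions 9 10 11 12 stay [-nasal].

2 3 4 5 6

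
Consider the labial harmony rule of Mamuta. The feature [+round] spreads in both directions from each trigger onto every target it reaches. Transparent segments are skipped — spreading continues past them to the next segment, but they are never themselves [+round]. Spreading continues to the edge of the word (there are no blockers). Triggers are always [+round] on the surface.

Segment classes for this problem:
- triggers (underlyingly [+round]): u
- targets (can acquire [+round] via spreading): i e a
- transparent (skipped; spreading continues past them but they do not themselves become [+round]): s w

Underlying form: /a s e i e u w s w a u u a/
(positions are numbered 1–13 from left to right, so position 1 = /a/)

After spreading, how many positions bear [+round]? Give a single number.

From /u/ at 6 rightward: 7 /w/ transparent; 8 /s/ transparent; 9 /w/ transparent; 10 /a/ → [+round]; 11 /u/ is itself a trigger — this domain ends here.
From /u/ at 6 leftward: 5 /e/ → [+round]; 4 /i/ → [+round]; 3 /e/ → [+round]; 2 /s/ transparent; 1 /a/ → [+round]; word edge.
From /u/ at 11 rightward: 12 /u/ is itself a trigger — this domain ends here.
From /u/ at 11 leftward: 10 /a/ → [+round]; 9 /w/ transparent; 8 /s/ transparent; 7 /w/ transparent; 6 /u/ is itself a trigger — this domain ends here.
From /u/ at 12 rightward: 13 /a/ → [+round]; word edge.
From /u/ at 12 leftward: 11 /u/ is itself a trigger — this domain ends here.
[+round] positions on the surface: 1 3 4 5 6 10 11 12 13.

9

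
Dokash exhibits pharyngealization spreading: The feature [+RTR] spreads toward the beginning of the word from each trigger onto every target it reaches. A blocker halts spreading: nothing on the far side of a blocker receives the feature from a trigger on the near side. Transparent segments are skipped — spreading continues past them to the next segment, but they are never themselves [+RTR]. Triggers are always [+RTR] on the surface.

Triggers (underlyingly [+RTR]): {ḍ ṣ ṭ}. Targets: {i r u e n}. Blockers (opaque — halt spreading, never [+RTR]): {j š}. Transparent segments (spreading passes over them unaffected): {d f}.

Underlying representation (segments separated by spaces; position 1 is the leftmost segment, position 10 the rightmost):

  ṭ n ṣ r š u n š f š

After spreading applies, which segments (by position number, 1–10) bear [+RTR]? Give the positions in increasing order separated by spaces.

From /ṭ/ at 1 leftward: word edge.
From /ṣ/ at 3 leftward: 2 /n/ → [+RTR]; 1 /ṭ/ is itself a trigger — this domain ends here.
Targets with no active source: positions 4 6 7 stay [-emphatic].

1 2 3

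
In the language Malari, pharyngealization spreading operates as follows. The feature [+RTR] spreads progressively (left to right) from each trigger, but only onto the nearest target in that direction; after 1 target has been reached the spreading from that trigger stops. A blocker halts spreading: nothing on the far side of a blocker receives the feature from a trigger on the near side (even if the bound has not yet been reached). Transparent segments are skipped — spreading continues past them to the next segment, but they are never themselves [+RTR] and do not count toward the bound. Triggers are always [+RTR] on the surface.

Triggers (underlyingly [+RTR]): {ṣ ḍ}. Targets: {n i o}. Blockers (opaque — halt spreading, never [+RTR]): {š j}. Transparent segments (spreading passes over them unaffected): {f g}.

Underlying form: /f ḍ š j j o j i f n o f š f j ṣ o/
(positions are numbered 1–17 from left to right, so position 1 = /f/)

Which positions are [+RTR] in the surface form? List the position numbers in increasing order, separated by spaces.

2 16 17

From /ḍ/ at 2 rightward: 3 /š/ blocks.
From /ṣ/ at 16 rightward: 17 /o/ → [+RTR]; bound reached.
Targets with no active source: positions 6 8 10 11 stay [-emphatic].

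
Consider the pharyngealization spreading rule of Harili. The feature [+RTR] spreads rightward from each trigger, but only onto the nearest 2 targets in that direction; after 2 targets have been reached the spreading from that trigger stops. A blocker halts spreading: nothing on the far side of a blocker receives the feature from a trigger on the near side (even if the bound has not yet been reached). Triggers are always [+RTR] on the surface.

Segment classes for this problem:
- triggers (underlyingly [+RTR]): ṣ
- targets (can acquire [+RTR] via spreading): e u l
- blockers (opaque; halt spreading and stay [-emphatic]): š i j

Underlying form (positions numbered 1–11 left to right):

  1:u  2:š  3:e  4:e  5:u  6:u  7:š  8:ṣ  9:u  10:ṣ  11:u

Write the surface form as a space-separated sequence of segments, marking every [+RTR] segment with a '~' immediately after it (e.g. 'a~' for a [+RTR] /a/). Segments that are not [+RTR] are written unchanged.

u š e e u u š ṣ~ u~ ṣ~ u~

From /ṣ/ at 8 rightward: 9 /u/ → [+RTR]; 10 /ṣ/ is itself a trigger — this domain ends here.
From /ṣ/ at 10 rightward: 11 /u/ → [+RTR]; word edge.
Targets with no active source: positions 1 3 4 5 6 stay [-emphatic].
[+RTR] positions on the surface: 8 9 10 11.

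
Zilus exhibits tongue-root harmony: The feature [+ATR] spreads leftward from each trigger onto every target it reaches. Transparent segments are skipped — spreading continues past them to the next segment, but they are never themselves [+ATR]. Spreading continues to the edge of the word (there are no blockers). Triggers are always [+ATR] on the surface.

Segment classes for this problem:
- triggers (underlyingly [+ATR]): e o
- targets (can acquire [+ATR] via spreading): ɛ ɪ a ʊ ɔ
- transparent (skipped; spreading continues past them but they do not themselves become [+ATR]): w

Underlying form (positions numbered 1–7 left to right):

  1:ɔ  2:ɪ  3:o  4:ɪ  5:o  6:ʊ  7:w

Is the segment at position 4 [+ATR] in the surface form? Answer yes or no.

From /o/ at 3 leftward: 2 /ɪ/ → [+ATR]; 1 /ɔ/ → [+ATR]; word edge.
From /o/ at 5 leftward: 4 /ɪ/ → [+ATR]; 3 /o/ is itself a trigger — this domain ends here.
Target with no active source: position 6 stays [-ATR].
[+ATR] positions on the surface: 1 2 3 4 5.

yes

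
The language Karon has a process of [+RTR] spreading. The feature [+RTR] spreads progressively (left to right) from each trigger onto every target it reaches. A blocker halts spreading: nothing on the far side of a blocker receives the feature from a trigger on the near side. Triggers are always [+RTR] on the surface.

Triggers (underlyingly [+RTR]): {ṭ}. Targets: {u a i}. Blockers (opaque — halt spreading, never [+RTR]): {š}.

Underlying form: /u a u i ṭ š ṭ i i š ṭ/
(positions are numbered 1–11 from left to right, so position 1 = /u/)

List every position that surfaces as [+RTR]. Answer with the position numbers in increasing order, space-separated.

5 7 8 9 11

From /ṭ/ at 5 rightward: 6 /š/ blocks.
From /ṭ/ at 7 rightward: 8 /i/ → [+RTR]; 9 /i/ → [+RTR]; 10 /š/ blocks.
From /ṭ/ at 11 rightward: word edge.
Targets with no active source: positions 1 2 3 4 stay [-emphatic].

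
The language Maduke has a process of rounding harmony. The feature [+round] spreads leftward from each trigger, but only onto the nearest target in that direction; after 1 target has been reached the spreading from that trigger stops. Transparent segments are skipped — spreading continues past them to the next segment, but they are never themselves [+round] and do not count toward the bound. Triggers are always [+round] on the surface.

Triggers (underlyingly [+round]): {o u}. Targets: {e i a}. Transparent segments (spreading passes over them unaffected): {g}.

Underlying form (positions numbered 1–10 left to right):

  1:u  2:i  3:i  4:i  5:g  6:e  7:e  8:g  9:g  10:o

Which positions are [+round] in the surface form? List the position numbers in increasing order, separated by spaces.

1 7 10

From /u/ at 1 leftward: word edge.
From /o/ at 10 leftward: 9 /g/ transparent; 8 /g/ transparent; 7 /e/ → [+round]; bound reached.
Targets with no active source: positions 2 3 4 6 stay [-round].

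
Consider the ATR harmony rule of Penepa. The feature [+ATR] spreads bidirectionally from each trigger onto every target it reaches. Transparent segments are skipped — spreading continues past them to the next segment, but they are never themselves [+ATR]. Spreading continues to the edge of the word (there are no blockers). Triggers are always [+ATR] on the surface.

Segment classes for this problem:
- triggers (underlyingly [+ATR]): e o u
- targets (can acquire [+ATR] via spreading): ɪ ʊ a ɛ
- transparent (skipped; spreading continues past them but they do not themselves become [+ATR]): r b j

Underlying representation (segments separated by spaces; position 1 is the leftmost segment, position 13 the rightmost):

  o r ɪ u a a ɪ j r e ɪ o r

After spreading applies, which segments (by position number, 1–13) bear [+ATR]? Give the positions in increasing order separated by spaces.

From /o/ at 1 rightward: 2 /r/ transparent; 3 /ɪ/ → [+ATR]; 4 /u/ is itself a trigger — this domain ends here.
From /o/ at 1 leftward: word edge.
From /u/ at 4 rightward: 5 /a/ → [+ATR]; 6 /a/ → [+ATR]; 7 /ɪ/ → [+ATR]; 8 /j/ transparent; 9 /r/ transparent; 10 /e/ is itself a trigger — this domain ends here.
From /u/ at 4 leftward: 3 /ɪ/ → [+ATR]; 2 /r/ transparent; 1 /o/ is itself a trigger — this domain ends here.
From /e/ at 10 rightward: 11 /ɪ/ → [+ATR]; 12 /o/ is itself a trigger — this domain ends here.
From /e/ at 10 leftward: 9 /r/ transparent; 8 /j/ transparent; 7 /ɪ/ → [+ATR]; 6 /a/ → [+ATR]; 5 /a/ → [+ATR]; 4 /u/ is itself a trigger — this domain ends here.
From /o/ at 12 rightward: 13 /r/ transparent; word edge.
From /o/ at 12 leftward: 11 /ɪ/ → [+ATR]; 10 /e/ is itself a trigger — this domain ends here.

1 3 4 5 6 7 10 11 12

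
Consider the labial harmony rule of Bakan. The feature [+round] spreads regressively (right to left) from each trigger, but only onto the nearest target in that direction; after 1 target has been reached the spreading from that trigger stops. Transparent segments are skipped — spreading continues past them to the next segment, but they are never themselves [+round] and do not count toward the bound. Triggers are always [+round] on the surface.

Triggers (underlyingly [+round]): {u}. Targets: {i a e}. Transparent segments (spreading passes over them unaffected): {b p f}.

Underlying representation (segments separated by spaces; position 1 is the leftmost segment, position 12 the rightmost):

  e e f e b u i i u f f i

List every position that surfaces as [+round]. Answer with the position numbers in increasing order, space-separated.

From /u/ at 6 leftward: 5 /b/ transparent; 4 /e/ → [+round]; bound reached.
From /u/ at 9 leftward: 8 /i/ → [+round]; bound reached.
Targets with no active source: positions 1 2 7 12 stay [-round].

4 6 8 9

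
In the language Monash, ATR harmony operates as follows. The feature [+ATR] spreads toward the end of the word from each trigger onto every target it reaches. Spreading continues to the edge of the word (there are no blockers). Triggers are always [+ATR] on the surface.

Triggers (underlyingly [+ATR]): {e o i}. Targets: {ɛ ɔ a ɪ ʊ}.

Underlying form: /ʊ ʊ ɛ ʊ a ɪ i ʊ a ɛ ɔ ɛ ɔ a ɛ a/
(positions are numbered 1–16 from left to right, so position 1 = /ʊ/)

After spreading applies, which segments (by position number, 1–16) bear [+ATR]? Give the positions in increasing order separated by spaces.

From /i/ at 7 rightward: 8 /ʊ/ → [+ATR]; 9 /a/ → [+ATR]; 10 /ɛ/ → [+ATR]; 11 /ɔ/ → [+ATR]; 12 /ɛ/ → [+ATR]; 13 /ɔ/ → [+ATR]; 14 /a/ → [+ATR]; 15 /ɛ/ → [+ATR]; 16 /a/ → [+ATR]; word edge.
Targets with no active source: positions 1 2 3 4 5 6 stay [-ATR].

7 8 9 10 11 12 13 14 15 16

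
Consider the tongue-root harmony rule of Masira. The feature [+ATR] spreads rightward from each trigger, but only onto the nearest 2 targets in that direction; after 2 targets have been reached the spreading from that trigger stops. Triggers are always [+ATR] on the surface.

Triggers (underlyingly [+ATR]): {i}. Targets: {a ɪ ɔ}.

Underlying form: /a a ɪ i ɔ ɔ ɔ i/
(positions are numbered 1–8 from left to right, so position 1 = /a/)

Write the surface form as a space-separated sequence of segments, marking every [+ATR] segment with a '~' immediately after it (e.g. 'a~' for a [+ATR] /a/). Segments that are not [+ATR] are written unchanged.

From /i/ at 4 rightward: 5 /ɔ/ → [+ATR]; 6 /ɔ/ → [+ATR]; bound reached.
From /i/ at 8 rightward: word edge.
Targets with no active source: positions 1 2 3 7 stay [-ATR].
[+ATR] positions on the surface: 4 5 6 8.

a a ɪ i~ ɔ~ ɔ~ ɔ i~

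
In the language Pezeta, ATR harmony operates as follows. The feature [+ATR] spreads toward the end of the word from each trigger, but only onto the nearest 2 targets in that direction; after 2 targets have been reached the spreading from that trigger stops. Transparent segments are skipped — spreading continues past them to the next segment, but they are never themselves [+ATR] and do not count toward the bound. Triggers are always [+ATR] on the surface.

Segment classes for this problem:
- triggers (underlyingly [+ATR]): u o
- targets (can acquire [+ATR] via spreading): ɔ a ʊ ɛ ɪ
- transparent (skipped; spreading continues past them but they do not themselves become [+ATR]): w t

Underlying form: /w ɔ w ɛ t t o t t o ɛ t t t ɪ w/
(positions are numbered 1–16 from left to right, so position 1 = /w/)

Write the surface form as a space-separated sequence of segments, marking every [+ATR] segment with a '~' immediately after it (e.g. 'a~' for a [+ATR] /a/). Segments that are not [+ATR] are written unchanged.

From /o/ at 7 rightward: 8 /t/ transparent; 9 /t/ transparent; 10 /o/ is itself a trigger — this domain ends here.
From /o/ at 10 rightward: 11 /ɛ/ → [+ATR]; 12 /t/ transparent; 13 /t/ transparent; 14 /t/ transparent; 15 /ɪ/ → [+ATR]; bound reached.
Targets with no active source: positions 2 4 stay [-ATR].
[+ATR] positions on the surface: 7 10 11 15.

w ɔ w ɛ t t o~ t t o~ ɛ~ t t t ɪ~ w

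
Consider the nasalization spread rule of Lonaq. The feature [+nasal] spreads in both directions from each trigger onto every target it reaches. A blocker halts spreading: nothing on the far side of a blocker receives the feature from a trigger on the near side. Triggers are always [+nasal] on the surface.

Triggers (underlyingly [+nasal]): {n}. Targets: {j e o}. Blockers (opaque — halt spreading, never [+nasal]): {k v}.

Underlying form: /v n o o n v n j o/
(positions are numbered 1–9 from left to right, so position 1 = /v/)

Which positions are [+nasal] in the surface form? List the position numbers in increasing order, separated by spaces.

From /n/ at 2 rightward: 3 /o/ → [+nasal]; 4 /o/ → [+nasal]; 5 /n/ is itself a trigger — this domain ends here.
From /n/ at 2 leftward: 1 /v/ blocks.
From /n/ at 5 rightward: 6 /v/ blocks.
From /n/ at 5 leftward: 4 /o/ → [+nasal]; 3 /o/ → [+nasal]; 2 /n/ is itself a trigger — this domain ends here.
From /n/ at 7 rightward: 8 /j/ → [+nasal]; 9 /o/ → [+nasal]; word edge.
From /n/ at 7 leftward: 6 /v/ blocks.

2 3 4 5 7 8 9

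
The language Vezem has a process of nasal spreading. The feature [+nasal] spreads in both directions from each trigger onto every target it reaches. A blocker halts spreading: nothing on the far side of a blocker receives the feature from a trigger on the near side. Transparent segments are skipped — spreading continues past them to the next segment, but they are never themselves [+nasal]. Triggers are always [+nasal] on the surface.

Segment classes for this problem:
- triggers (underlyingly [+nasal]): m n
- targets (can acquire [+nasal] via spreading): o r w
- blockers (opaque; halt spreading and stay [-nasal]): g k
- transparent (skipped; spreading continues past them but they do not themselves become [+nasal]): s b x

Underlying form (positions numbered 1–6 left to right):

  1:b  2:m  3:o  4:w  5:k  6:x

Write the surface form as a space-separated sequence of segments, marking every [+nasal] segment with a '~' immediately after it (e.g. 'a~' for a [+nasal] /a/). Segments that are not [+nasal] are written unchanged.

b m~ o~ w~ k x

From /m/ at 2 rightward: 3 /o/ → [+nasal]; 4 /w/ → [+nasal]; 5 /k/ blocks.
From /m/ at 2 leftward: 1 /b/ transparent; word edge.
[+nasal] positions on the surface: 2 3 4.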